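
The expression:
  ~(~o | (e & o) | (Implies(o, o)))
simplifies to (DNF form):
False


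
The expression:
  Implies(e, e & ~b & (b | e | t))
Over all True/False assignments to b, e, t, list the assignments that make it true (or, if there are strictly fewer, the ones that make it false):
is false only for:
  b=True, e=True, t=False;
  b=True, e=True, t=True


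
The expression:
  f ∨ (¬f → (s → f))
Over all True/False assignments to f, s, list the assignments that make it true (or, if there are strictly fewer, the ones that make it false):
is false only for:
  f=False, s=True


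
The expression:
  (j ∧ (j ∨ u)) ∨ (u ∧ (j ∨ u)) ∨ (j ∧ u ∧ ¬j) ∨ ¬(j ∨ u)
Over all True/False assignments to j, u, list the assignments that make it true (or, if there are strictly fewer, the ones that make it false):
is always true.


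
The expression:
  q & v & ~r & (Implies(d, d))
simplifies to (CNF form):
q & v & ~r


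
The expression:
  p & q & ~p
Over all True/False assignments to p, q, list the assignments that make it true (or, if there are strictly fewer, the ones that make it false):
is never true.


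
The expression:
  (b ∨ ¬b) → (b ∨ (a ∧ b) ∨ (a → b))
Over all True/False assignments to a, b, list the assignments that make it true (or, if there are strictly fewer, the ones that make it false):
is false only for:
  a=True, b=False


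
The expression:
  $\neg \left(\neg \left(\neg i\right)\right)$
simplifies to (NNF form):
$\neg i$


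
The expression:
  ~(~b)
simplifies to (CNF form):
b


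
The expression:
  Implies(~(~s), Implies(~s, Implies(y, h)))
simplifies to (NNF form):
True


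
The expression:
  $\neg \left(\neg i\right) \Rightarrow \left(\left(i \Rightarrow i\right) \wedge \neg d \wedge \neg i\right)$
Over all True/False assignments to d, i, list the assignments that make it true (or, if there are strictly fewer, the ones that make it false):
is true only for:
  d=False, i=False;
  d=True, i=False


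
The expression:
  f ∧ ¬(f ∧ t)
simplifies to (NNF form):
f ∧ ¬t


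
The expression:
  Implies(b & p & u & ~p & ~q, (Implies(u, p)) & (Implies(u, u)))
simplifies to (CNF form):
True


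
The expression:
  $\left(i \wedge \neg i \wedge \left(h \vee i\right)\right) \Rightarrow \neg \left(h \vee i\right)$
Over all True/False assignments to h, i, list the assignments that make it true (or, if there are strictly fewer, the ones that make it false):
is always true.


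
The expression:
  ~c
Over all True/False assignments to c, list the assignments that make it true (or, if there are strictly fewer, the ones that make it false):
is true only for:
  c=False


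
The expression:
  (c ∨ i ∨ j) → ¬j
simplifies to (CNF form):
¬j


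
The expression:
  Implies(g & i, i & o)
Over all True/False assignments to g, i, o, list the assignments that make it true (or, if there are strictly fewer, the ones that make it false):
is false only for:
  g=True, i=True, o=False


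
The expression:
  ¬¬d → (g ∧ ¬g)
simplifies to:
¬d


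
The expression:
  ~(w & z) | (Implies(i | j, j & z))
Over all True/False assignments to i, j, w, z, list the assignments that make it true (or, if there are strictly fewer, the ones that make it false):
is false only for:
  i=True, j=False, w=True, z=True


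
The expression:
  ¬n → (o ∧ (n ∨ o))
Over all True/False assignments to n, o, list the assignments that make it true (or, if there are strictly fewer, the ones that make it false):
is false only for:
  n=False, o=False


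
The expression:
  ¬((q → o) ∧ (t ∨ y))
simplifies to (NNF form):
(q ∧ ¬o) ∨ (¬t ∧ ¬y)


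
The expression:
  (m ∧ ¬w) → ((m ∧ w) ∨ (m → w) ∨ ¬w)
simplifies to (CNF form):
True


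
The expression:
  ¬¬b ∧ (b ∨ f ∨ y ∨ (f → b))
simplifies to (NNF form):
b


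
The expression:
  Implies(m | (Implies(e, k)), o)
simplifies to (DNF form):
o | (e & ~k & ~m)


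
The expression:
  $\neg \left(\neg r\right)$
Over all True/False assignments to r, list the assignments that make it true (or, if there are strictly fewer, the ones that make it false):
is true only for:
  r=True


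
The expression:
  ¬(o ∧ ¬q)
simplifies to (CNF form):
q ∨ ¬o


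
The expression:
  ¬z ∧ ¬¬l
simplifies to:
l ∧ ¬z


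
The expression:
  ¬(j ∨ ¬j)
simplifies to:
False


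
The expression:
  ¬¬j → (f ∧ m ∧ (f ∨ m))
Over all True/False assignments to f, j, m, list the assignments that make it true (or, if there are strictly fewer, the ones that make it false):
is false only for:
  f=False, j=True, m=False;
  f=False, j=True, m=True;
  f=True, j=True, m=False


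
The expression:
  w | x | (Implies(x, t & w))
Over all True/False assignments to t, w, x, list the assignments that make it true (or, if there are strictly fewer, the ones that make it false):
is always true.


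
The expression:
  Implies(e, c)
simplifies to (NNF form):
c | ~e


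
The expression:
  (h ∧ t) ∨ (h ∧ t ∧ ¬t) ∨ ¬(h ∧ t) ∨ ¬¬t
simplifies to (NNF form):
True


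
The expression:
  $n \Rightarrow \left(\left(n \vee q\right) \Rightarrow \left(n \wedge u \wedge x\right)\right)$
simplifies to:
$\left(u \wedge x\right) \vee \neg n$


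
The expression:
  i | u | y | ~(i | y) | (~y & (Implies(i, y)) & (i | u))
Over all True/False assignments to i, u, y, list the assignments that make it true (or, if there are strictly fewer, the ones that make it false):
is always true.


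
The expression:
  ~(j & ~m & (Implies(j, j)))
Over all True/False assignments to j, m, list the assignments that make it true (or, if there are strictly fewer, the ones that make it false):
is false only for:
  j=True, m=False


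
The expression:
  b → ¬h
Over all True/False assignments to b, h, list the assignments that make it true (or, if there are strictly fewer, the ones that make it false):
is false only for:
  b=True, h=True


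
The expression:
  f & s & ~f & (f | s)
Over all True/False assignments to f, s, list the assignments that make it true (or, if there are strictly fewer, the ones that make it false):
is never true.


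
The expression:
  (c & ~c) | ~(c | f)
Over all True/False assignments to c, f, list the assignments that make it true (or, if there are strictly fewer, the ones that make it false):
is true only for:
  c=False, f=False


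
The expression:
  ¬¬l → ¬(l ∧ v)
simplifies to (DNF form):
¬l ∨ ¬v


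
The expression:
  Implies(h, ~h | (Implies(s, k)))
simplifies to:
k | ~h | ~s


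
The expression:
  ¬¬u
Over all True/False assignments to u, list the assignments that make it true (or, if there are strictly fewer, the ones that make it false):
is true only for:
  u=True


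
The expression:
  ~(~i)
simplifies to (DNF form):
i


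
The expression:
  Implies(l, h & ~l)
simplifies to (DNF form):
~l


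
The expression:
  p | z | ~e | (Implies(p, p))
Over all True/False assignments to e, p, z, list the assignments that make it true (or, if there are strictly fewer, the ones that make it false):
is always true.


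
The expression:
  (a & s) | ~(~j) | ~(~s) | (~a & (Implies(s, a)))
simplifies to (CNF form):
j | s | ~a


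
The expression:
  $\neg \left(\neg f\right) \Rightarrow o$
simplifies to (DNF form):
$o \vee \neg f$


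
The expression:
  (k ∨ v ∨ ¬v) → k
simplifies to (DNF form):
k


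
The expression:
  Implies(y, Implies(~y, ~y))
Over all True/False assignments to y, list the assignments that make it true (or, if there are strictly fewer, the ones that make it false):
is always true.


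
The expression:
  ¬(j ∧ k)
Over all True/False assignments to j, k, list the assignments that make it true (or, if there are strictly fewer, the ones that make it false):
is false only for:
  j=True, k=True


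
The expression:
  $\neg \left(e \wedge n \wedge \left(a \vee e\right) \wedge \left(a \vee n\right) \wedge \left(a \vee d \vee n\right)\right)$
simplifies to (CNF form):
$\neg e \vee \neg n$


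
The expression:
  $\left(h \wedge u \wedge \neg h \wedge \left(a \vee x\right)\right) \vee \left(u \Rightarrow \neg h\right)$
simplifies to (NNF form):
$\neg h \vee \neg u$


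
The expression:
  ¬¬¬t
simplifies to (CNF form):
¬t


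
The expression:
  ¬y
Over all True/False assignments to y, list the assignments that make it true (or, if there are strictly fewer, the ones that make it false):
is true only for:
  y=False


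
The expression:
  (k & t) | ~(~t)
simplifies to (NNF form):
t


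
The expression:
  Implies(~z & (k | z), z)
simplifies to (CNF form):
z | ~k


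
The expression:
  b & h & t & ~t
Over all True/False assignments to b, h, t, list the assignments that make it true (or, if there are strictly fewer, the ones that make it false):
is never true.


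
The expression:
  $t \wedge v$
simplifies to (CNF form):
$t \wedge v$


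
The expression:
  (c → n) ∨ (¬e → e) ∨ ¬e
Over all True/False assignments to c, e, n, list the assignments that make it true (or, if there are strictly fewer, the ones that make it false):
is always true.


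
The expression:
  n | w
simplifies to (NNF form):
n | w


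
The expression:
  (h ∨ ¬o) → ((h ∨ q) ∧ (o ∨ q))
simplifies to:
o ∨ q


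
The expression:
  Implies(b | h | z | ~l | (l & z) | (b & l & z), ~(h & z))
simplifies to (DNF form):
~h | ~z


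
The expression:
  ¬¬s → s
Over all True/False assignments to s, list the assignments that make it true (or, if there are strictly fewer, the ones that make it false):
is always true.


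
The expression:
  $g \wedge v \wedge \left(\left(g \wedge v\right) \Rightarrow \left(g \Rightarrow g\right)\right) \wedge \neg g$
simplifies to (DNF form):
$\text{False}$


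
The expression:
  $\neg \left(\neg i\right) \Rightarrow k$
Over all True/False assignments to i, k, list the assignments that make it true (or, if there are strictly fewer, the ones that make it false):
is false only for:
  i=True, k=False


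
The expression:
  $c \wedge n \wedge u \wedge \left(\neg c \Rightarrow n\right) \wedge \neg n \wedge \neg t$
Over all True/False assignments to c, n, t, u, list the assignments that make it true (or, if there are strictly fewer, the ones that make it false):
is never true.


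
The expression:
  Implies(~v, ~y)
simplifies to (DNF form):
v | ~y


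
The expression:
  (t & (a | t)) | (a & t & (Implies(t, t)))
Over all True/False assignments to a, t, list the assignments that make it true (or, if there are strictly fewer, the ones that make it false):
is true only for:
  a=False, t=True;
  a=True, t=True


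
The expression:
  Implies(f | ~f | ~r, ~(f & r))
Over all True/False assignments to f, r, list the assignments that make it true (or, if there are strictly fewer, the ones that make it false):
is false only for:
  f=True, r=True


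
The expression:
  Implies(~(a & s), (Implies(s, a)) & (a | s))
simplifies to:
a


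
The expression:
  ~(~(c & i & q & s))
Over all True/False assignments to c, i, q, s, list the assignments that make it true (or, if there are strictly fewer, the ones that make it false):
is true only for:
  c=True, i=True, q=True, s=True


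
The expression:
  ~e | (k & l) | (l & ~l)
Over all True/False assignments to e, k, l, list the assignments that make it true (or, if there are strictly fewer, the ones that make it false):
is false only for:
  e=True, k=False, l=False;
  e=True, k=False, l=True;
  e=True, k=True, l=False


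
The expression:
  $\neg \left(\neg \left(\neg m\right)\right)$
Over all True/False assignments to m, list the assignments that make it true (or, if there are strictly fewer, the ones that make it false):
is true only for:
  m=False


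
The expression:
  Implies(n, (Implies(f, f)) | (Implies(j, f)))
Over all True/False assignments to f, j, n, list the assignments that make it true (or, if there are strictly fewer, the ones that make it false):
is always true.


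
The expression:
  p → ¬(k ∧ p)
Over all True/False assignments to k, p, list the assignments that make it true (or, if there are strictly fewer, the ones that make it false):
is false only for:
  k=True, p=True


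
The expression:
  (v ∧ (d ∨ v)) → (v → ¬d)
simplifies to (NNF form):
¬d ∨ ¬v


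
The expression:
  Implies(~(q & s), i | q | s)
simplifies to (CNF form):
i | q | s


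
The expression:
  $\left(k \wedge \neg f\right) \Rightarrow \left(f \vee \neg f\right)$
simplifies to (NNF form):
$\text{True}$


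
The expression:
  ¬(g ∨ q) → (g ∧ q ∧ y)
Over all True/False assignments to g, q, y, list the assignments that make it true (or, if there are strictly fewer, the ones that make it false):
is false only for:
  g=False, q=False, y=False;
  g=False, q=False, y=True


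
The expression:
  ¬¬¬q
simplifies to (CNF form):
¬q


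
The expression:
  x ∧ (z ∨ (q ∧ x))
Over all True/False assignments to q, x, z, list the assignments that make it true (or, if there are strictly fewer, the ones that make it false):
is true only for:
  q=False, x=True, z=True;
  q=True, x=True, z=False;
  q=True, x=True, z=True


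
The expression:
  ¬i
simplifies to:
¬i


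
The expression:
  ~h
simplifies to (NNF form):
~h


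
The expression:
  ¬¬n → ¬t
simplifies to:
¬n ∨ ¬t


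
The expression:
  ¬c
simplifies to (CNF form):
¬c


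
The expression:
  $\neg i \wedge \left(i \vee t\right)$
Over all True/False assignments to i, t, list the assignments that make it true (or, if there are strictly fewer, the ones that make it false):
is true only for:
  i=False, t=True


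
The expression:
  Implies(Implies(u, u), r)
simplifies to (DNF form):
r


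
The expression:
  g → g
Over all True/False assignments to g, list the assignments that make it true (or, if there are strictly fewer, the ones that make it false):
is always true.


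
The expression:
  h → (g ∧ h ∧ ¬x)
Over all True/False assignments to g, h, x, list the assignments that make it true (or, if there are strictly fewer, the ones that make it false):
is false only for:
  g=False, h=True, x=False;
  g=False, h=True, x=True;
  g=True, h=True, x=True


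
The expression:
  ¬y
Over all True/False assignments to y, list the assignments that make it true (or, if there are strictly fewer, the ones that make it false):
is true only for:
  y=False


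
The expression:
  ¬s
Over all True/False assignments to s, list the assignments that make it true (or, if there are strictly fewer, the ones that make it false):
is true only for:
  s=False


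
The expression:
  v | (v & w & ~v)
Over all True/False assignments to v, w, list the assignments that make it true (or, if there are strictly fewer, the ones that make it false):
is true only for:
  v=True, w=False;
  v=True, w=True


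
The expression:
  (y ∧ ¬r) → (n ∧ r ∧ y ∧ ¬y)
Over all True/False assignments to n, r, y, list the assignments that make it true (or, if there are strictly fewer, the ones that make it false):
is false only for:
  n=False, r=False, y=True;
  n=True, r=False, y=True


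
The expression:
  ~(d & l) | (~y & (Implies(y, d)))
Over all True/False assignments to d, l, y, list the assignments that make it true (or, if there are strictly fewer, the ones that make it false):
is false only for:
  d=True, l=True, y=True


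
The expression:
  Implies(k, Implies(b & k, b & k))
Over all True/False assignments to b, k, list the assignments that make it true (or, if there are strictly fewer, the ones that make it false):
is always true.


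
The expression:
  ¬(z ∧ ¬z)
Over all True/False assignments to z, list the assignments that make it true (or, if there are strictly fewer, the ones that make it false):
is always true.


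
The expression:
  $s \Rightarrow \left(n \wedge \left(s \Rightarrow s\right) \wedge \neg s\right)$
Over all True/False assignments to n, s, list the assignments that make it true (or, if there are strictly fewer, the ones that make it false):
is true only for:
  n=False, s=False;
  n=True, s=False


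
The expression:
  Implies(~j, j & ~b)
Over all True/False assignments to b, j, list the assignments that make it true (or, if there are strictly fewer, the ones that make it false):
is true only for:
  b=False, j=True;
  b=True, j=True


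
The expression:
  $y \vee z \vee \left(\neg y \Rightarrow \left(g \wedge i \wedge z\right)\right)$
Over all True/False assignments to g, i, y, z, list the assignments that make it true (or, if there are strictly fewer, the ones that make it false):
is false only for:
  g=False, i=False, y=False, z=False;
  g=False, i=True, y=False, z=False;
  g=True, i=False, y=False, z=False;
  g=True, i=True, y=False, z=False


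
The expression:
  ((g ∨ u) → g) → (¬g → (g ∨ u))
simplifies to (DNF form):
g ∨ u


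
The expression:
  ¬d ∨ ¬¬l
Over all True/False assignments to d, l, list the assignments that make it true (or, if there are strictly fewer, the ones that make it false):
is false only for:
  d=True, l=False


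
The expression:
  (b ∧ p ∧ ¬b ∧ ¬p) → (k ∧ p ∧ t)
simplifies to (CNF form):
True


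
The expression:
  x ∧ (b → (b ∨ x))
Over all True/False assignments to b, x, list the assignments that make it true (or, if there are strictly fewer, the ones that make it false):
is true only for:
  b=False, x=True;
  b=True, x=True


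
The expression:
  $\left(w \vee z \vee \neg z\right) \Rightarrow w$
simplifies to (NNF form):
$w$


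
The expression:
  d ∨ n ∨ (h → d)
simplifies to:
d ∨ n ∨ ¬h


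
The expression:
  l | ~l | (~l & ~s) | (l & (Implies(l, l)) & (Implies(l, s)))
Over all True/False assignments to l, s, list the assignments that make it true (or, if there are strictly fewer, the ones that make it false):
is always true.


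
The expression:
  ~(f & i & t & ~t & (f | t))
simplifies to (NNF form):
True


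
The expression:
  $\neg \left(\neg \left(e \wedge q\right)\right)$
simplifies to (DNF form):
$e \wedge q$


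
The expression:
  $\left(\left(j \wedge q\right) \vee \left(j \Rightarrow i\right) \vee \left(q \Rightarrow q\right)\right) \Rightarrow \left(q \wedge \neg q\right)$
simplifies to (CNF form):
$\text{False}$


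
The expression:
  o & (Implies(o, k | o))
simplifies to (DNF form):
o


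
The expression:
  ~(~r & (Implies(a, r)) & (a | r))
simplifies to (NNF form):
True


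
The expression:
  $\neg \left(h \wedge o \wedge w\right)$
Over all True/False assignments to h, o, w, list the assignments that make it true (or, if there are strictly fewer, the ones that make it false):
is false only for:
  h=True, o=True, w=True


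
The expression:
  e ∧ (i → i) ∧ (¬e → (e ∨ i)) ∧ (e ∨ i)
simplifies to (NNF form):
e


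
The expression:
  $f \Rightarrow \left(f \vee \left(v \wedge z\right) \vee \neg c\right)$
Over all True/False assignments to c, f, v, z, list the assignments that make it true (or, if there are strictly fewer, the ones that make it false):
is always true.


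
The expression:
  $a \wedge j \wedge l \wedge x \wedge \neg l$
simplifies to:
$\text{False}$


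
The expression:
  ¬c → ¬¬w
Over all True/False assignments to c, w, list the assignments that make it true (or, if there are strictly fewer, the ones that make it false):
is false only for:
  c=False, w=False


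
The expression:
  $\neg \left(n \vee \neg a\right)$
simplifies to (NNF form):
$a \wedge \neg n$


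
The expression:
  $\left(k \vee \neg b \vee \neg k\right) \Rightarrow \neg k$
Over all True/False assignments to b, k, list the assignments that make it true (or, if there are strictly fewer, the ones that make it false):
is true only for:
  b=False, k=False;
  b=True, k=False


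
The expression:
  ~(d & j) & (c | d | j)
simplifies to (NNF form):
(c | d | j) & (~d | ~j)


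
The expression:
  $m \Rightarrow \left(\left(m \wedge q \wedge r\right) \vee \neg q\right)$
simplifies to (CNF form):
$r \vee \neg m \vee \neg q$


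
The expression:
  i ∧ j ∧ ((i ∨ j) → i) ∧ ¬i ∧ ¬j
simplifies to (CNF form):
False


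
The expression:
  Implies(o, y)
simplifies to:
y | ~o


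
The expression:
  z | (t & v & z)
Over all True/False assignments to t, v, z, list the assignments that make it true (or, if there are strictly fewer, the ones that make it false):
is true only for:
  t=False, v=False, z=True;
  t=False, v=True, z=True;
  t=True, v=False, z=True;
  t=True, v=True, z=True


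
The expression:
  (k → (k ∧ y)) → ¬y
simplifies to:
¬y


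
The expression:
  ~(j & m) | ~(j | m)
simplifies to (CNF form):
~j | ~m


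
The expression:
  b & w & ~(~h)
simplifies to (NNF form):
b & h & w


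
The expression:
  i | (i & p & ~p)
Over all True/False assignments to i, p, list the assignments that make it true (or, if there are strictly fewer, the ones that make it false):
is true only for:
  i=True, p=False;
  i=True, p=True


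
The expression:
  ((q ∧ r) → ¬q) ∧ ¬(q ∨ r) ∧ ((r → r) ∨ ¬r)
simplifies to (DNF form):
¬q ∧ ¬r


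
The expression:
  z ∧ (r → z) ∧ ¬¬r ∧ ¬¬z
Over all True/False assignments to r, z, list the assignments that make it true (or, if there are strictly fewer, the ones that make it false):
is true only for:
  r=True, z=True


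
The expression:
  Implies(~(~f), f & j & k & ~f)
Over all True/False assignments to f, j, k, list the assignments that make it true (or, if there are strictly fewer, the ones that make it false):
is true only for:
  f=False, j=False, k=False;
  f=False, j=False, k=True;
  f=False, j=True, k=False;
  f=False, j=True, k=True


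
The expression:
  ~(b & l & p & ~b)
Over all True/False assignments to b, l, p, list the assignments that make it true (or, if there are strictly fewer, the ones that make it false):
is always true.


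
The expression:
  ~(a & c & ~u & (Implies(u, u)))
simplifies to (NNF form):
u | ~a | ~c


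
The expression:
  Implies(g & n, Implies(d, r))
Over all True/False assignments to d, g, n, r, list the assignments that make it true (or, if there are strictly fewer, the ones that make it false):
is false only for:
  d=True, g=True, n=True, r=False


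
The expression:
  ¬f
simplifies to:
¬f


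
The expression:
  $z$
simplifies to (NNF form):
$z$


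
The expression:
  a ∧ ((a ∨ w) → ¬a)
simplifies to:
False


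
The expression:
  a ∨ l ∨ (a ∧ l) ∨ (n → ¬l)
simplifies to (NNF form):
True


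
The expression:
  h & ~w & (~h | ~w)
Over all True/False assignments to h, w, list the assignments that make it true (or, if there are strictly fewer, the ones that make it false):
is true only for:
  h=True, w=False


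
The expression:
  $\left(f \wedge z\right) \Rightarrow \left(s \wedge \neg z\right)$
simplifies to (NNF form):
$\neg f \vee \neg z$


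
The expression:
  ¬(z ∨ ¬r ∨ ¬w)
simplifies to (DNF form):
r ∧ w ∧ ¬z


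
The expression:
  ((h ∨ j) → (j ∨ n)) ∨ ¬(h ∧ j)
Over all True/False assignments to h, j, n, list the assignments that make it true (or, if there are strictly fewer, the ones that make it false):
is always true.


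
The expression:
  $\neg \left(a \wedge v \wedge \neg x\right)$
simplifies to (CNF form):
$x \vee \neg a \vee \neg v$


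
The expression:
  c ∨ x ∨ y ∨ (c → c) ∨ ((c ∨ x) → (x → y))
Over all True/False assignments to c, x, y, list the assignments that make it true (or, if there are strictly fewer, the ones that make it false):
is always true.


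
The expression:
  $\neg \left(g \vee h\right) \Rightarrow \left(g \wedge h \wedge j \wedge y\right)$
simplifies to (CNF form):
$g \vee h$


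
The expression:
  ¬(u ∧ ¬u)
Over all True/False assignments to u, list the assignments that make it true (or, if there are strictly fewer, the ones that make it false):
is always true.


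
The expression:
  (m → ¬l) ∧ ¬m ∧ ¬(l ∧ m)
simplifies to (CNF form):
¬m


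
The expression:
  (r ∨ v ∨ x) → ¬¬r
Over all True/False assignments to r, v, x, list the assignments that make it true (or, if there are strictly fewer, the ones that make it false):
is false only for:
  r=False, v=False, x=True;
  r=False, v=True, x=False;
  r=False, v=True, x=True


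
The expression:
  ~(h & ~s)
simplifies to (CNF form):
s | ~h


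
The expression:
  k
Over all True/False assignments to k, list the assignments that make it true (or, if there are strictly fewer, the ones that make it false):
is true only for:
  k=True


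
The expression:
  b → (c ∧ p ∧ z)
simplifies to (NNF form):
(c ∧ p ∧ z) ∨ ¬b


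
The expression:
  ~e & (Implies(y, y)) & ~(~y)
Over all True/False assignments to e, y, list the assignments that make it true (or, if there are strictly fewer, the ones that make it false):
is true only for:
  e=False, y=True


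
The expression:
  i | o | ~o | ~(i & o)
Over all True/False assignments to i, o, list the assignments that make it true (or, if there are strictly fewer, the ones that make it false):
is always true.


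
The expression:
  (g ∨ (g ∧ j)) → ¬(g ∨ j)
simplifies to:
¬g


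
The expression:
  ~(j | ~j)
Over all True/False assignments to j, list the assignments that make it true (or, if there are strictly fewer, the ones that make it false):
is never true.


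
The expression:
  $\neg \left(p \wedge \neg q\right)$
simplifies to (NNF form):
$q \vee \neg p$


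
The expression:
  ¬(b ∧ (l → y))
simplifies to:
(l ∧ ¬y) ∨ ¬b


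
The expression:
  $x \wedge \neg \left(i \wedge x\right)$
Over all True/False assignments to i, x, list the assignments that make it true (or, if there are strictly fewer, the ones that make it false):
is true only for:
  i=False, x=True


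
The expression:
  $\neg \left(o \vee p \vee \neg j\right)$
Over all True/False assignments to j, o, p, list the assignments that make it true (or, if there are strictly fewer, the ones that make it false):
is true only for:
  j=True, o=False, p=False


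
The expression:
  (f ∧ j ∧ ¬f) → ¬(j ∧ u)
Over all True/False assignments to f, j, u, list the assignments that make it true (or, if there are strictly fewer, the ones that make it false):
is always true.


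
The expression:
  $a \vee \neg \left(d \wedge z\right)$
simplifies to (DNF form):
$a \vee \neg d \vee \neg z$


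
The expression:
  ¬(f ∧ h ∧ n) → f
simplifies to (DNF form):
f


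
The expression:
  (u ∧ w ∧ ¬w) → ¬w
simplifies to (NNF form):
True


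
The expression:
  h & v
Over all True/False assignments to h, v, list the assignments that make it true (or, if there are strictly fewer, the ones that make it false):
is true only for:
  h=True, v=True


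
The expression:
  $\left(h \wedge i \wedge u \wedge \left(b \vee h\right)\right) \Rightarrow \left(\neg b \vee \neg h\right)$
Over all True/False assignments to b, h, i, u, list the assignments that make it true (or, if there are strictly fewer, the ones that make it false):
is false only for:
  b=True, h=True, i=True, u=True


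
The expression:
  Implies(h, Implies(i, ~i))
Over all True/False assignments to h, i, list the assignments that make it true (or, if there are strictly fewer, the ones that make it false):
is false only for:
  h=True, i=True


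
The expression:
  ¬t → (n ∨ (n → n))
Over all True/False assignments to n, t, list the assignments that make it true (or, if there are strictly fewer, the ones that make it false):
is always true.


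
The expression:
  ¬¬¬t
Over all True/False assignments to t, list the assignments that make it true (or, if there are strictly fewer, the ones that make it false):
is true only for:
  t=False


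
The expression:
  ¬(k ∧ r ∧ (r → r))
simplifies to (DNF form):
¬k ∨ ¬r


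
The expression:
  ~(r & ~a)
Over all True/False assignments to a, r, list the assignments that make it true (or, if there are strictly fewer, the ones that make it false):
is false only for:
  a=False, r=True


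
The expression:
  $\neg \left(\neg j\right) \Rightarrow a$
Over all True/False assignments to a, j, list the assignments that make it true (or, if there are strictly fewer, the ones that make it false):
is false only for:
  a=False, j=True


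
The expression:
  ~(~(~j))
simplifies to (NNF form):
~j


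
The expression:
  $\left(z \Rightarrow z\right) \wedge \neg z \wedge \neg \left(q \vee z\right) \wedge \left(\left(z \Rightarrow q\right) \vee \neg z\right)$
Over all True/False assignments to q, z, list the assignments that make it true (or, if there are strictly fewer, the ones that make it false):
is true only for:
  q=False, z=False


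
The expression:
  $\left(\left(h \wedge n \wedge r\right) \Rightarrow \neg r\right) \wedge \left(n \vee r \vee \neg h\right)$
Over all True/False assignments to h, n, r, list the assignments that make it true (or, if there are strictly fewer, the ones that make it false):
is false only for:
  h=True, n=False, r=False;
  h=True, n=True, r=True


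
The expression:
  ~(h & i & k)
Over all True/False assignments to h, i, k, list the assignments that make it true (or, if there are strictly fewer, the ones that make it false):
is false only for:
  h=True, i=True, k=True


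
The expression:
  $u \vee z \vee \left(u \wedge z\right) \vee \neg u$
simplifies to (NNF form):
$\text{True}$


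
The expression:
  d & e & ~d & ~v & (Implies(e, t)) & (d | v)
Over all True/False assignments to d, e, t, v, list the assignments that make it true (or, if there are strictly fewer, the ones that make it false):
is never true.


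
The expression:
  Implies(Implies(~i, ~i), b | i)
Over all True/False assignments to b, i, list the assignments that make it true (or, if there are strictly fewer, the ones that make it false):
is false only for:
  b=False, i=False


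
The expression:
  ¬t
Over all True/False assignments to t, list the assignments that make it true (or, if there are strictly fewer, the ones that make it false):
is true only for:
  t=False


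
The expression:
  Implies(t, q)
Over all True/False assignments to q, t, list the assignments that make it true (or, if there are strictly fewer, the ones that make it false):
is false only for:
  q=False, t=True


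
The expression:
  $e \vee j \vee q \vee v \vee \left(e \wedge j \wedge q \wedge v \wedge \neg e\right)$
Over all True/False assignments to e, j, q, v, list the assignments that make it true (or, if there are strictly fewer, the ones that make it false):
is false only for:
  e=False, j=False, q=False, v=False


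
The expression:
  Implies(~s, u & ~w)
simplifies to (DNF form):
s | (u & ~w)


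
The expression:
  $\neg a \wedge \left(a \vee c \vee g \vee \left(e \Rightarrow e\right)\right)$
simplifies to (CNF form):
$\neg a$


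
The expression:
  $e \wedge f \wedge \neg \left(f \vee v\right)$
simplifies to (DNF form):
$\text{False}$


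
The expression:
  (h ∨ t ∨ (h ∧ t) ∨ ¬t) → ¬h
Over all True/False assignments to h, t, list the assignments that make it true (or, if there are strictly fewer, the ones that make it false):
is true only for:
  h=False, t=False;
  h=False, t=True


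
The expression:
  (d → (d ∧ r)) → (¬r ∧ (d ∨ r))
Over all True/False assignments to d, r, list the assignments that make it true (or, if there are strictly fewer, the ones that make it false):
is true only for:
  d=True, r=False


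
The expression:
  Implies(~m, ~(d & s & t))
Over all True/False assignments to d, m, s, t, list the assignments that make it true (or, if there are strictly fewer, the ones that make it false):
is false only for:
  d=True, m=False, s=True, t=True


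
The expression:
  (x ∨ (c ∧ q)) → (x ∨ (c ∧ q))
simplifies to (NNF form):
True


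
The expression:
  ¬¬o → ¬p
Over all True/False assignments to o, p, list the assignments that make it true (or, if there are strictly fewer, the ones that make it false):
is false only for:
  o=True, p=True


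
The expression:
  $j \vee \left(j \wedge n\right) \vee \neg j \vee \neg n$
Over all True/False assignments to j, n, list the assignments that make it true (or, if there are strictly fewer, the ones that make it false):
is always true.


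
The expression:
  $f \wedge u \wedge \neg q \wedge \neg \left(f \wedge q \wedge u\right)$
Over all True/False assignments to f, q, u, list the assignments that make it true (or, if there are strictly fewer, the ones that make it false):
is true only for:
  f=True, q=False, u=True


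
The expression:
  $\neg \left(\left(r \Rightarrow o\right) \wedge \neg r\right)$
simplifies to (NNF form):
$r$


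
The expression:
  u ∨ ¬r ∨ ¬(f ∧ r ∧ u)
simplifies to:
True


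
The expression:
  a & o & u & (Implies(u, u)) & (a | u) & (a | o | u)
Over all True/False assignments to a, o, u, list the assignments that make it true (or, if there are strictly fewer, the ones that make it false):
is true only for:
  a=True, o=True, u=True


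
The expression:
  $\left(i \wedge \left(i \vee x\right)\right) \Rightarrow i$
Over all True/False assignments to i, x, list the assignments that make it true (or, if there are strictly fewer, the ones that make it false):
is always true.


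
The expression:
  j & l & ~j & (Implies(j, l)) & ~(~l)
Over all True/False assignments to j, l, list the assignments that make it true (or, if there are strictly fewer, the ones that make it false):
is never true.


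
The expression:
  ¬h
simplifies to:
¬h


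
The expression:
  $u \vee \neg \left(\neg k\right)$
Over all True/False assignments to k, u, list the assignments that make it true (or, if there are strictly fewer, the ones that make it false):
is false only for:
  k=False, u=False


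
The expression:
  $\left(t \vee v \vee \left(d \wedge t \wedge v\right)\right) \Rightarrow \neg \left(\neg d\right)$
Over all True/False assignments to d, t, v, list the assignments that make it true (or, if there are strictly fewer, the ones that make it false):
is false only for:
  d=False, t=False, v=True;
  d=False, t=True, v=False;
  d=False, t=True, v=True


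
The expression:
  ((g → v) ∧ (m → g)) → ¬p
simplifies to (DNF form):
(g ∧ ¬v) ∨ (m ∧ ¬g) ∨ ¬p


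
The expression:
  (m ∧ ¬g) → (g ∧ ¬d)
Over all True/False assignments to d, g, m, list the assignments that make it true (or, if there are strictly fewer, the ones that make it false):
is false only for:
  d=False, g=False, m=True;
  d=True, g=False, m=True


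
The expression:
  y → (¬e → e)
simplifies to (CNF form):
e ∨ ¬y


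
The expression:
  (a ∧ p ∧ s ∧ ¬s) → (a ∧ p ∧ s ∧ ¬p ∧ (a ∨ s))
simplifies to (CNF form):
True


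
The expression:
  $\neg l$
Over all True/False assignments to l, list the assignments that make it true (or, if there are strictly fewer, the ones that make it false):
is true only for:
  l=False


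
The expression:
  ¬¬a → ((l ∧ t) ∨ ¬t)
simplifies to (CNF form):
l ∨ ¬a ∨ ¬t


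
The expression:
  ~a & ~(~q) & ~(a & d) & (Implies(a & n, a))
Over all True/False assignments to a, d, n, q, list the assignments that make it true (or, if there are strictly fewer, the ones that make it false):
is true only for:
  a=False, d=False, n=False, q=True;
  a=False, d=False, n=True, q=True;
  a=False, d=True, n=False, q=True;
  a=False, d=True, n=True, q=True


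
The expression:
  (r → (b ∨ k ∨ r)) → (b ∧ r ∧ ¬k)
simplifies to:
b ∧ r ∧ ¬k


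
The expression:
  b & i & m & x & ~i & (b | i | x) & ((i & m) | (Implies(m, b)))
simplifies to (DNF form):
False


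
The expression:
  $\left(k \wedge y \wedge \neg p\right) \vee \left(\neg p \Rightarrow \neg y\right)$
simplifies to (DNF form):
$k \vee p \vee \neg y$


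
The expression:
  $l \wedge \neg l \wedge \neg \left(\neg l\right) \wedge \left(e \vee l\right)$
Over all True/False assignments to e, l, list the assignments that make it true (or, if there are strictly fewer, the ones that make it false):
is never true.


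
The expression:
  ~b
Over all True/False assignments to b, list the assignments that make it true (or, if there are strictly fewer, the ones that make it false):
is true only for:
  b=False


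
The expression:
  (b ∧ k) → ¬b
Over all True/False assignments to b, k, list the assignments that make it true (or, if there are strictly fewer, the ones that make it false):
is false only for:
  b=True, k=True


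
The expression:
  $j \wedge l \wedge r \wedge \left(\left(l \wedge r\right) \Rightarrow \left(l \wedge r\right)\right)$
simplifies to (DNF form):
$j \wedge l \wedge r$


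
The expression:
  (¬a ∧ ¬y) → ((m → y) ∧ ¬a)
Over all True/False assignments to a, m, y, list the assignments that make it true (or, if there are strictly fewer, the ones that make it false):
is false only for:
  a=False, m=True, y=False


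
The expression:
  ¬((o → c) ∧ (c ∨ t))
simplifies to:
¬c ∧ (o ∨ ¬t)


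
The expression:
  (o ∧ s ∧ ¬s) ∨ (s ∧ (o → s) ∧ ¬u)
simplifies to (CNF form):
s ∧ ¬u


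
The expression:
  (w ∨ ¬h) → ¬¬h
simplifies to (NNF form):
h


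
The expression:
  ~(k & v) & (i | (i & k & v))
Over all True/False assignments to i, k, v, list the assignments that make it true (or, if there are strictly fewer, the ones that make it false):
is true only for:
  i=True, k=False, v=False;
  i=True, k=False, v=True;
  i=True, k=True, v=False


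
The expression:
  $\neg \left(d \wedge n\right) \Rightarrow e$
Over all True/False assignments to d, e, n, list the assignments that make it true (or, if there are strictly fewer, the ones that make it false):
is false only for:
  d=False, e=False, n=False;
  d=False, e=False, n=True;
  d=True, e=False, n=False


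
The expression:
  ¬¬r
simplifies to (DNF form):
r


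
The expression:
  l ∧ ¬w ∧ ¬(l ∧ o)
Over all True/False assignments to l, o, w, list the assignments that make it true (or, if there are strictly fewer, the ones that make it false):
is true only for:
  l=True, o=False, w=False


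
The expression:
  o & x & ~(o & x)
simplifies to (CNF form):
False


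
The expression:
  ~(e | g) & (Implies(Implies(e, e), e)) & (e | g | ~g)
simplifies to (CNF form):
False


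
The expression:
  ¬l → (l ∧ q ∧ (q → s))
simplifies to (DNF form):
l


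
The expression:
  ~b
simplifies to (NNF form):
~b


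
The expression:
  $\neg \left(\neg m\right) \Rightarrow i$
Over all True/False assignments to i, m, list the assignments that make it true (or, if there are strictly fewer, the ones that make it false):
is false only for:
  i=False, m=True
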